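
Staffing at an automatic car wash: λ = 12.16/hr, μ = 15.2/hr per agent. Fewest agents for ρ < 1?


Stability requires cμ > λ ⇔ c > λ/μ.
λ/μ = 12.16/15.2 = 0.8000
Minimum integer c = ⌊0.8000⌋ + 1 = 1
Check: 1·15.2 = 15.20 > 12.16, while 0·15.2 = 0.00 ≤ 12.16

Final: 1 servers


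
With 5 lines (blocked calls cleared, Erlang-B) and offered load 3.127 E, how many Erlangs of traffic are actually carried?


B(5,3.127) = 0.121020 (Erlang-B)
Carried load = a(1 − B) = 3.127·(1 − 0.121020) = 3.127·0.878980 = 2.7486 E

Final: 2.7486 Erlangs


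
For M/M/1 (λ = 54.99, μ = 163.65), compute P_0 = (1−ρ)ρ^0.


ρ = 54.99/163.65 = 0.3360
P_n = (1−ρ)·ρ^n = (1 − 0.3360)·0.3360^0 = 0.6640·1.000000 = 0.663978

Final: 0.663978


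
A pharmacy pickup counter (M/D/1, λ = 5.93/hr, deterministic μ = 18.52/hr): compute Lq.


ρ = 5.93/18.52 = 0.3202
M/D/1: Lq = ρ²/(2(1−ρ)) = 0.1025/(2·0.6798) = 0.07541

Final: 0.07541


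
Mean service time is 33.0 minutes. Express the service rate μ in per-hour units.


μ = 1/(service time) in consistent units.
1 hour = 60 min, so μ = 60/33.0 = 1.8182 per hour

Final: 1.8182 /hr


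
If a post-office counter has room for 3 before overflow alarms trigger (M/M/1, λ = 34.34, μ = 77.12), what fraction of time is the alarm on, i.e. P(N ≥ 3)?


ρ = 34.34/77.12 = 0.4453
P(N ≥ n) = ρ^n = 0.4453^3 = 0.088288

Final: 0.088288


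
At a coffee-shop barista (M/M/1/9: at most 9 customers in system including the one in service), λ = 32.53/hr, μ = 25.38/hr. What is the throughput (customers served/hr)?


ρ = 1.2817; P_K = (1−ρ)ρ^9/(1−ρ^10) = 0.239842
λ_eff = λ(1 − P_K) = 32.53·(1 − 0.239842) = 32.53·0.760158 = 24.7279 /hr

Final: 24.7279 /hr


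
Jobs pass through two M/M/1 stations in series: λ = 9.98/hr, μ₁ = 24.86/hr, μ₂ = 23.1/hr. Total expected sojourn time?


Each node sees arrival rate λ = 9.98/hr (tandem ⇒ throughput preserved).
W₁ = 1/(μ₁−λ) = 1/(24.86−9.98) = 0.06720 hr
W₂ = 1/(μ₂−λ) = 1/(23.1−9.98) = 0.07622 hr
W_total = W₁ + W₂ = 0.06720 + 0.07622 = 0.14342 hr

Final: 0.14342 hr


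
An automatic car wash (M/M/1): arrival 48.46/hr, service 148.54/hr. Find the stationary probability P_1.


ρ = 48.46/148.54 = 0.3262
P_n = (1−ρ)·ρ^n = (1 − 0.3262)·0.3262^1 = 0.6738·0.326242 = 0.219808

Final: 0.219808


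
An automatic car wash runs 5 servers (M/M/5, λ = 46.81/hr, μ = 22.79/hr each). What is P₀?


a = λ/μ = 46.81/22.79 = 2.0540; ρ = a/c = 0.4108
Σ_{k=0}^{4} a^k/k! (terms k=0..4) = 1.00000 + 2.05397 + 2.10940 + 1.44421 + 0.74159 = 7.34918
Tail: a^5/(5!(1−ρ)) = 36.55709/(120·0.5892) = 0.51704
P₀ = 1/(7.34918 + 0.51704) = 1/7.86622 = 0.127126

Final: 0.127126


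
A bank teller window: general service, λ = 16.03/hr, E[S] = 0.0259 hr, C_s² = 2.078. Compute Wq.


ρ = λ·E[S] = 16.03·0.0259 = 0.4152
E[S²] = E[S]²(1+C_s²) = 0.0259²·(1+2.078) = 0.002065
Wq = λ·E[S²]/(2(1−ρ)) = 16.03·0.002065/(2·0.5848) = 0.02830 hr

Final: 0.02830 hr


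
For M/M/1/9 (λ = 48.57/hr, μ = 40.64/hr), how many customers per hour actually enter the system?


ρ = 1.1951; P_K = (1−ρ)ρ^9/(1−ρ^10) = 0.196287
λ_eff = λ(1 − P_K) = 48.57·(1 − 0.196287) = 48.57·0.803713 = 39.0363 /hr

Final: 39.0363 /hr


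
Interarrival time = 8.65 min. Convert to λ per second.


λ = 1/(interarrival time) in consistent units.
1 second = 0.0166667 min, so λ = 0.0166667/8.65 = 0.001927 per second

Final: 0.001927 /sec


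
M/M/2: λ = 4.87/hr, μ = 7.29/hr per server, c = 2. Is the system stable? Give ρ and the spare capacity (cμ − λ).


Total capacity cμ = 2·7.29 = 14.58/hr
ρ = λ/(cμ) = 4.87/14.58 = 0.3340
Stable ⇔ ρ < 1: YES
Spare capacity = cμ − λ = 14.58 − 4.87 = 9.71/hr

Final: ρ = 0.3340; stable; margin = 9.71/hr


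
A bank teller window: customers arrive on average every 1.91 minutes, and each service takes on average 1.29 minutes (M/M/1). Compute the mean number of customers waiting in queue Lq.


λ = 60/1.91 = 31.4136 /hr
μ = 60/1.29 = 46.5116 /hr
ρ = λ/μ = 31.4136/46.5116 = 0.6754
Lq = ρ²/(1−ρ) = 0.4562/0.3246 = 1.4053

Final: 1.4053


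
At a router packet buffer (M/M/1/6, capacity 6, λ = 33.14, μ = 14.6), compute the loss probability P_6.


ρ = λ/μ = 33.14/14.6 = 2.2699
P_K = (1−ρ)ρ^K/(1−ρ^(K+1)) = (-1.2699·136.772218)/(1 − 310.454199)
= -173.681981/-309.454199 = 0.561253

Final: 0.561253


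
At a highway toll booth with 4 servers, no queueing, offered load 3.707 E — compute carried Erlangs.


B(4,3.707) = 0.281650 (Erlang-B)
Carried load = a(1 − B) = 3.707·(1 − 0.281650) = 3.707·0.718350 = 2.6629 E

Final: 2.6629 Erlangs


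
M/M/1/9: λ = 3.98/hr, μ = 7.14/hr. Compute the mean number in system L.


ρ = 3.98/7.14 = 0.5574
L = ρ[1 − (K+1)ρ^K + Kρ^(K+1)] / [(1−ρ)(1−ρ^(K+1))]
Numerator: 0.5574·(1 − 10·0.005196 + 9·0.002896) = 0.542990
Denominator: (0.4426)·(0.997104) = 0.441295
L = 0.542990/0.441295 = 1.2304

Final: 1.2304


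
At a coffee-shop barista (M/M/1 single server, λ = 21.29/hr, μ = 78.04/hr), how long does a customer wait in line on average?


ρ = 21.29/78.04 = 0.2728
Wq = ρ/(μ−λ) = 0.2728/(78.04 − 21.29) = 0.2728/56.75 = 0.004807 hr

Final: 0.004807 hr


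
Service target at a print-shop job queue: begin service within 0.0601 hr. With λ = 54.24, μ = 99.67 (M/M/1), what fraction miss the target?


ρ = 54.24/99.67 = 0.5442
P(Wq > t) = ρ·e^{−(μ−λ)t} = 0.5442·e^{−2.7303}
= 0.5442·0.065197 = 0.035480

Final: 0.035480


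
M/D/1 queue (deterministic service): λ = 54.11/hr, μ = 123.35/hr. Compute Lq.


ρ = 54.11/123.35 = 0.4387
M/D/1: Lq = ρ²/(2(1−ρ)) = 0.1924/(2·0.5613) = 0.17141

Final: 0.17141


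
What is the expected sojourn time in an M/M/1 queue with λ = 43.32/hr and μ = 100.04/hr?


W = 1/(μ−λ) = 1/(100.04 − 43.32) = 1/56.72 = 0.01763 hr

Final: 0.01763 hr


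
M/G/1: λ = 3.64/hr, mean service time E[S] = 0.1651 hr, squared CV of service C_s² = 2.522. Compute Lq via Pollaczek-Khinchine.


ρ = λ·E[S] = 3.64·0.1651 = 0.6010
Lq = ρ²(1+C_s²)/(2(1−ρ)) = 0.3612·(1+2.522)/(2·0.3990)
= 0.3612·3.5220/0.7981 = 1.59384

Final: 1.59384


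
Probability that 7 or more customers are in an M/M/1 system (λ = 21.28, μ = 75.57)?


ρ = 21.28/75.57 = 0.2816
P(N ≥ n) = ρ^n = 0.2816^7 = 0.0001404

Final: 0.0001404


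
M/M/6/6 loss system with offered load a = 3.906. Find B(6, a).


B(c,a) = (a^c/c!) / Σ_{k=0}^{c} a^k/k!
a^6/6! = 4.932430
Σ terms (k=0..6): 1.00000 + 3.90600 + 7.62842 + 9.93220 + 9.69879 + 7.57670 + 4.93243 = 44.674539
B = 4.932430/44.674539 = 0.110408

Final: 0.110408


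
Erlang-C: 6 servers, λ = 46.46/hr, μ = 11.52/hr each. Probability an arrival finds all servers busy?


a = λ/μ = 4.0330; ρ = a/6 = 0.6722
P₀ = 0.016066 (from M/M/c formula)
C(c,a) = [a^c/(c!(1−ρ))]·P₀ = [4302.89113/(720·0.3278)]·0.016066
= 18.22937·0.016066 = 0.292881

Final: 0.292881


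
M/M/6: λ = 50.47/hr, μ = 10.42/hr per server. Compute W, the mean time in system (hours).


a = 4.8436; ρ = 0.8073; P₀ = 0.005724
Lq = P₀·a^c·ρ/(c!(1−ρ)²) = 2.23067
Wq = Lq/λ = 2.23067/50.47 = 0.04420 hr
W = Wq + 1/μ = 0.04420 + 0.09597 = 0.14017 hr

Final: 0.14017 hr


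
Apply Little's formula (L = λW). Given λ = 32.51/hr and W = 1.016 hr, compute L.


L = λW = 32.51·1.016 = 33.0302

Final: 33.0302


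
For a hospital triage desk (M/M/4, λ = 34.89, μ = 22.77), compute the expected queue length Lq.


a = λ/μ = 1.5323; ρ = a/4 = 0.3831
P₀ = 0.213761
Lq = P₀·a^c·ρ / (c!·(1−ρ)²) = 0.213761·5.51254·0.3831/(24·0.38060)
= 0.04942

Final: 0.04942


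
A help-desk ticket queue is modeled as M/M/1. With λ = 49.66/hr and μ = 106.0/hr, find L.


ρ = λ/μ = 49.66/106.0 = 0.4685
L = ρ/(1−ρ) = 0.4685/(1 − 0.4685) = 0.4685/0.5315 = 0.8814

Final: 0.8814


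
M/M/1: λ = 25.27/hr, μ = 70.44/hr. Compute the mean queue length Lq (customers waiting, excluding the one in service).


ρ = 25.27/70.44 = 0.3587
Lq = ρ²/(1−ρ) = 0.1287/0.6413 = 0.2007

Final: 0.2007


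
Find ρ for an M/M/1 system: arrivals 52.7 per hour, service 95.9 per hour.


ρ = λ/μ = 52.7/95.9 = 0.5495

Final: 0.5495


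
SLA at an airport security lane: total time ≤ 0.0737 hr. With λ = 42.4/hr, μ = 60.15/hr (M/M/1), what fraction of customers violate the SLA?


W ~ Exponential(μ−λ) for M/M/1.
μ − λ = 60.15 − 42.4 = 17.7500
P(W > t) = e^{−(μ−λ)t} = e^{−1.3082} = 0.270313

Final: 0.270313


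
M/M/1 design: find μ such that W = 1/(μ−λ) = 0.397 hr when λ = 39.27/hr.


W = 1/(μ−λ) ⇒ μ − λ = 1/W = 1/0.397 = 2.5189
μ = λ + 1/W = 39.27 + 2.5189 = 41.7889 per hr

Final: 41.7889 /hr


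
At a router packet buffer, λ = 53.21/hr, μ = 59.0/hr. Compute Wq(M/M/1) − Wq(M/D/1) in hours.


ρ = 53.21/59.0 = 0.9019
Wq(M/M/1) = ρ/(μ−λ) = 0.9019/5.79 = 0.15576 hr
Wq(M/D/1) = ρ/(2(μ−λ)) = 0.07788 hr
Savings = 0.15576 − 0.07788 = 0.07788 hr

Final: 0.07788 hr


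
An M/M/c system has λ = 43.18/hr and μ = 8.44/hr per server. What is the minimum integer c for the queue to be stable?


Stability requires cμ > λ ⇔ c > λ/μ.
λ/μ = 43.18/8.44 = 5.1161
Minimum integer c = ⌊5.1161⌋ + 1 = 6
Check: 6·8.44 = 50.64 > 43.18, while 5·8.44 = 42.20 ≤ 43.18

Final: 6 servers


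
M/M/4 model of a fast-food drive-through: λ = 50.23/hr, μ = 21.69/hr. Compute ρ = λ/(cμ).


ρ = λ/(cμ) = 50.23/(4·21.69) = 50.23/86.76 = 0.5790

Final: 0.5790


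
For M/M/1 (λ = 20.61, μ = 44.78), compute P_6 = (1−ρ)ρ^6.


ρ = 20.61/44.78 = 0.4603
P_n = (1−ρ)·ρ^n = (1 − 0.4603)·0.4603^6 = 0.5397·0.009505 = 0.005130

Final: 0.005130


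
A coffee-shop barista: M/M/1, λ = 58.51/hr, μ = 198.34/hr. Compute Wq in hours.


ρ = 58.51/198.34 = 0.2950
Wq = ρ/(μ−λ) = 0.2950/(198.34 − 58.51) = 0.2950/139.83 = 0.002110 hr

Final: 0.002110 hr


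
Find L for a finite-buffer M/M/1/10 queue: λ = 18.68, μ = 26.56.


ρ = 18.68/26.56 = 0.7033
L = ρ[1 − (K+1)ρ^K + Kρ^(K+1)] / [(1−ρ)(1−ρ^(K+1))]
Numerator: 0.7033·(1 − 11·0.029613 + 10·0.020827) = 0.620693
Denominator: (0.2967)·(0.979173) = 0.290508
L = 0.620693/0.290508 = 2.1366

Final: 2.1366


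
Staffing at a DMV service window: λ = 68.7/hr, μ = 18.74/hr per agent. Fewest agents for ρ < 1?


Stability requires cμ > λ ⇔ c > λ/μ.
λ/μ = 68.7/18.74 = 3.6660
Minimum integer c = ⌊3.6660⌋ + 1 = 4
Check: 4·18.74 = 74.96 > 68.7, while 3·18.74 = 56.22 ≤ 68.7

Final: 4 servers


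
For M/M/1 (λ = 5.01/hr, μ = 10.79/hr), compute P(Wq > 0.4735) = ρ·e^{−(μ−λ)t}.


ρ = 5.01/10.79 = 0.4643
P(Wq > t) = ρ·e^{−(μ−λ)t} = 0.4643·e^{−2.7368}
= 0.4643·0.064775 = 0.030076

Final: 0.030076


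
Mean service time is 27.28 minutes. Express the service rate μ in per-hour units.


μ = 1/(service time) in consistent units.
1 hour = 60 min, so μ = 60/27.28 = 2.1994 per hour

Final: 2.1994 /hr


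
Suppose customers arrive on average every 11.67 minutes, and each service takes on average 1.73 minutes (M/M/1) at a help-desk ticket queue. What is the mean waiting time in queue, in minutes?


λ = 60/11.67 = 5.1414 /hr
μ = 60/1.73 = 34.6821 /hr
ρ = λ/μ = 5.1414/34.6821 = 0.1482
Wq = ρ/(μ−λ) = 0.1482/(34.6821−5.1414) = 0.005018 hr
In minutes: 0.005018·60 = 0.3011 min

Final: 0.3011 min


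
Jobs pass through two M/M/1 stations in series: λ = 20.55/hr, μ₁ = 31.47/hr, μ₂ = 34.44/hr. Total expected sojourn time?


Each node sees arrival rate λ = 20.55/hr (tandem ⇒ throughput preserved).
W₁ = 1/(μ₁−λ) = 1/(31.47−20.55) = 0.09158 hr
W₂ = 1/(μ₂−λ) = 1/(34.44−20.55) = 0.07199 hr
W_total = W₁ + W₂ = 0.09158 + 0.07199 = 0.16357 hr

Final: 0.16357 hr


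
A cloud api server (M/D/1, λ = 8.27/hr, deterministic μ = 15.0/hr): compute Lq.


ρ = 8.27/15.0 = 0.5513
M/D/1: Lq = ρ²/(2(1−ρ)) = 0.3040/(2·0.4487) = 0.33875

Final: 0.33875


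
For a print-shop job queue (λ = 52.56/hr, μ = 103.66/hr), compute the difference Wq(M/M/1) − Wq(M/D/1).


ρ = 52.56/103.66 = 0.5070
Wq(M/M/1) = ρ/(μ−λ) = 0.5070/51.10 = 0.009923 hr
Wq(M/D/1) = ρ/(2(μ−λ)) = 0.004961 hr
Savings = 0.009923 − 0.004961 = 0.004961 hr

Final: 0.004961 hr


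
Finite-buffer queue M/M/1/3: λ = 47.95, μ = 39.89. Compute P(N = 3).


ρ = λ/μ = 47.95/39.89 = 1.2021
P_K = (1−ρ)ρ^K/(1−ρ^(K+1)) = (-0.2021·1.736896)/(1 − 2.087845)
= -0.350950/-1.087845 = 0.322610

Final: 0.322610


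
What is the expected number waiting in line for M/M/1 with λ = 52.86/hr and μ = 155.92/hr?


ρ = 52.86/155.92 = 0.3390
Lq = ρ²/(1−ρ) = 0.1149/0.6610 = 0.1739

Final: 0.1739


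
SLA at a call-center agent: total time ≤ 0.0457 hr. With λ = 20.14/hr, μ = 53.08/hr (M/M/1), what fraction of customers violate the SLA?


W ~ Exponential(μ−λ) for M/M/1.
μ − λ = 53.08 − 20.14 = 32.9400
P(W > t) = e^{−(μ−λ)t} = e^{−1.5054} = 0.221938

Final: 0.221938


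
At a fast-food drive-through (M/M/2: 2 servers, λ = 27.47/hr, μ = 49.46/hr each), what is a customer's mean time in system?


a = 0.5554; ρ = 0.2777; P₀ = 0.565314
Lq = P₀·a^c·ρ/(c!(1−ρ)²) = 0.04641
Wq = Lq/λ = 0.04641/27.47 = 0.001689 hr
W = Wq + 1/μ = 0.001689 + 0.02022 = 0.02191 hr

Final: 0.02191 hr


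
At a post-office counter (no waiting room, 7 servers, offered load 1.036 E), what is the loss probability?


B(c,a) = (a^c/c!) / Σ_{k=0}^{c} a^k/k!
a^7/7! = 0.0002541
Σ terms (k=0..7): 1.00000 + 1.03600 + 0.53665 + 0.18532 + 0.04800 + 0.009945 + 0.001717 + 0.0002541 = 2.817886
B = 0.0002541/2.817886 = 0.00009019

Final: 0.00009019


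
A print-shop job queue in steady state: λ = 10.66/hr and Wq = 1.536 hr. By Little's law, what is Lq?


Lq = λWq = 10.66·1.536 = 16.3738

Final: 16.3738


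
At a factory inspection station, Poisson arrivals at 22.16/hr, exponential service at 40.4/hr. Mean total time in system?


W = 1/(μ−λ) = 1/(40.4 − 22.16) = 1/18.24 = 0.05482 hr

Final: 0.05482 hr


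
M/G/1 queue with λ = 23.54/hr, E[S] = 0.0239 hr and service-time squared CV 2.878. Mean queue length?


ρ = λ·E[S] = 23.54·0.0239 = 0.5626
Lq = ρ²(1+C_s²)/(2(1−ρ)) = 0.3165·(1+2.878)/(2·0.4374)
= 0.3165·3.8780/0.8748 = 1.40318

Final: 1.40318


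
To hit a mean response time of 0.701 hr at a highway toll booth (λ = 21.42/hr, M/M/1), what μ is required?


W = 1/(μ−λ) ⇒ μ − λ = 1/W = 1/0.701 = 1.4265
μ = λ + 1/W = 21.42 + 1.4265 = 22.8465 per hr

Final: 22.8465 /hr


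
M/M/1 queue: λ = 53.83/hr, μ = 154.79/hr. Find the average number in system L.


ρ = λ/μ = 53.83/154.79 = 0.3478
L = ρ/(1−ρ) = 0.3478/(1 − 0.3478) = 0.3478/0.6522 = 0.5332

Final: 0.5332


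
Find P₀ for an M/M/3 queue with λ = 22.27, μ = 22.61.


a = λ/μ = 22.27/22.61 = 0.9850; ρ = a/c = 0.3283
Σ_{k=0}^{2} a^k/k! (terms k=0..2) = 1.00000 + 0.98496 + 0.48508 = 2.47004
Tail: a^3/(3!(1−ρ)) = 0.95556/(6·0.6717) = 0.23711
P₀ = 1/(2.47004 + 0.23711) = 1/2.70715 = 0.369393

Final: 0.369393


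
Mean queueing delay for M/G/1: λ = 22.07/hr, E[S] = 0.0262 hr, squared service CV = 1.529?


ρ = λ·E[S] = 22.07·0.0262 = 0.5782
E[S²] = E[S]²(1+C_s²) = 0.0262²·(1+1.529) = 0.001736
Wq = λ·E[S²]/(2(1−ρ)) = 22.07·0.001736/(2·0.4218) = 0.04542 hr

Final: 0.04542 hr


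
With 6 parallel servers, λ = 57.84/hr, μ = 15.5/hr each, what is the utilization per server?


ρ = λ/(cμ) = 57.84/(6·15.5) = 57.84/93.00 = 0.6219

Final: 0.6219


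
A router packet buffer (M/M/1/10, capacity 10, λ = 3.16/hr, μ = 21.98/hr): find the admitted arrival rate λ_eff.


ρ = 0.1438; P_K = (1−ρ)ρ^10/(1−ρ^11) = 0.000000003230
λ_eff = λ(1 − P_K) = 3.16·(1 − 0.000000003230) = 3.16·1.000000 = 3.1600 /hr

Final: 3.1600 /hr


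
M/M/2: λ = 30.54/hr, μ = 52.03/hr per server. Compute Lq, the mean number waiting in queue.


a = λ/μ = 0.5870; ρ = a/2 = 0.2935
P₀ = 0.546211
Lq = P₀·a^c·ρ / (c!·(1−ρ)²) = 0.546211·0.34453·0.2935/(2·0.49916)
= 0.05532

Final: 0.05532


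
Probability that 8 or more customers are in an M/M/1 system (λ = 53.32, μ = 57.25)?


ρ = 53.32/57.25 = 0.9314
P(N ≥ n) = ρ^n = 0.9314^8 = 0.566131

Final: 0.566131


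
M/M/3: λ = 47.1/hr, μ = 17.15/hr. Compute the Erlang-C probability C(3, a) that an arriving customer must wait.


a = λ/μ = 2.7464; ρ = a/3 = 0.9155
P₀ = 0.020682 (from M/M/c formula)
C(c,a) = [a^c/(c!(1−ρ))]·P₀ = [20.71430/(6·0.08455)]·0.020682
= 40.83337·0.020682 = 0.844520

Final: 0.844520


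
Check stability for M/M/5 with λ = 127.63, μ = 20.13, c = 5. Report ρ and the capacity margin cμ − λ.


Total capacity cμ = 5·20.13 = 100.65/hr
ρ = λ/(cμ) = 127.63/100.65 = 1.2681
Stable ⇔ ρ < 1: NO
Spare capacity = cμ − λ = 100.65 − 127.63 = -26.98/hr

Final: ρ = 1.2681; unstable; margin = -26.98/hr


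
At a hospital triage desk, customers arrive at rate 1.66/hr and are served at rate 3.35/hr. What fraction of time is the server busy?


ρ = λ/μ = 1.66/3.35 = 0.4955

Final: 0.4955


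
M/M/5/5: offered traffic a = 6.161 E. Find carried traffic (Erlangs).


B(5,6.161) = 0.371495 (Erlang-B)
Carried load = a(1 − B) = 6.161·(1 − 0.371495) = 6.161·0.628505 = 3.8722 E

Final: 3.8722 Erlangs


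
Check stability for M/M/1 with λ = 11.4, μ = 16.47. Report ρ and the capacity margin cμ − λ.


Total capacity cμ = 1·16.47 = 16.47/hr
ρ = λ/(cμ) = 11.4/16.47 = 0.6922
Stable ⇔ ρ < 1: YES
Spare capacity = cμ − λ = 16.47 − 11.4 = 5.07/hr

Final: ρ = 0.6922; stable; margin = 5.07/hr


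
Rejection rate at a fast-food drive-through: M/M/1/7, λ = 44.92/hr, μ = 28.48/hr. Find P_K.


ρ = λ/μ = 44.92/28.48 = 1.5772
P_K = (1−ρ)ρ^K/(1−ρ^(K+1)) = (-0.5772·24.282776)/(1 − 38.299941)
= -14.017164/-37.299941 = 0.375796

Final: 0.375796


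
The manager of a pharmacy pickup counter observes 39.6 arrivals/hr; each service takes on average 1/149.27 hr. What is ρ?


ρ = λ/μ = 39.6/149.27 = 0.2653

Final: 0.2653


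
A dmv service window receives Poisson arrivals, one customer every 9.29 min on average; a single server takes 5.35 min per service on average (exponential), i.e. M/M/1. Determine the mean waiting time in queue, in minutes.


λ = 60/9.29 = 6.4586 /hr
μ = 60/5.35 = 11.2150 /hr
ρ = λ/μ = 6.4586/11.2150 = 0.5759
Wq = ρ/(μ−λ) = 0.5759/(11.2150−6.4586) = 0.12108 hr
In minutes: 0.12108·60 = 7.265 min

Final: 7.265 min


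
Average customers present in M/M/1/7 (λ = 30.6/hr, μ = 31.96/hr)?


ρ = 30.6/31.96 = 0.9574
L = ρ[1 − (K+1)ρ^K + Kρ^(K+1)] / [(1−ρ)(1−ρ^(K+1))]
Numerator: 0.9574·(1 − 8·0.737569 + 7·0.706183) = 0.040911
Denominator: (0.04255)·(0.293817) = 0.012503
L = 0.040911/0.012503 = 3.2722

Final: 3.2722


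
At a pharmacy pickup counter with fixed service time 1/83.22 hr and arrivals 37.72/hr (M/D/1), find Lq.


ρ = 37.72/83.22 = 0.4533
M/D/1: Lq = ρ²/(2(1−ρ)) = 0.2054/(2·0.5467) = 0.18788

Final: 0.18788


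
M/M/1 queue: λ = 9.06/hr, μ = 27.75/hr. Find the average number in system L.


ρ = λ/μ = 9.06/27.75 = 0.3265
L = ρ/(1−ρ) = 0.3265/(1 − 0.3265) = 0.3265/0.6735 = 0.4848

Final: 0.4848


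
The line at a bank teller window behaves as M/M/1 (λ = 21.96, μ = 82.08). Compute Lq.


ρ = 21.96/82.08 = 0.2675
Lq = ρ²/(1−ρ) = 0.07158/0.7325 = 0.09773

Final: 0.09773


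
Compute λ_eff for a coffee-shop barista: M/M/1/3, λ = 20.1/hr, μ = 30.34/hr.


ρ = 0.6625; P_K = (1−ρ)ρ^3/(1−ρ^4) = 0.121549
λ_eff = λ(1 − P_K) = 20.1·(1 − 0.121549) = 20.1·0.878451 = 17.6569 /hr

Final: 17.6569 /hr


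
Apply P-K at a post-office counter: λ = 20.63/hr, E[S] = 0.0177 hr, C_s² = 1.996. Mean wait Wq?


ρ = λ·E[S] = 20.63·0.0177 = 0.3652
E[S²] = E[S]²(1+C_s²) = 0.0177²·(1+1.996) = 0.0009386
Wq = λ·E[S²]/(2(1−ρ)) = 20.63·0.0009386/(2·0.6348) = 0.01525 hr

Final: 0.01525 hr


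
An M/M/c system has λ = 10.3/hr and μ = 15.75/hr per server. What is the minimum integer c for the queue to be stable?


Stability requires cμ > λ ⇔ c > λ/μ.
λ/μ = 10.3/15.75 = 0.6540
Minimum integer c = ⌊0.6540⌋ + 1 = 1
Check: 1·15.75 = 15.75 > 10.3, while 0·15.75 = 0.00 ≤ 10.3

Final: 1 servers


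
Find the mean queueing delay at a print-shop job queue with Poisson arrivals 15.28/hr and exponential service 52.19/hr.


ρ = 15.28/52.19 = 0.2928
Wq = ρ/(μ−λ) = 0.2928/(52.19 − 15.28) = 0.2928/36.91 = 0.007932 hr

Final: 0.007932 hr


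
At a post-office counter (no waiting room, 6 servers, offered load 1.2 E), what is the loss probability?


B(c,a) = (a^c/c!) / Σ_{k=0}^{c} a^k/k!
a^6/6! = 0.004147
Σ terms (k=0..6): 1.00000 + 1.20000 + 0.72000 + 0.28800 + 0.08640 + 0.02074 + 0.004147 = 3.319283
B = 0.004147/3.319283 = 0.001249

Final: 0.001249


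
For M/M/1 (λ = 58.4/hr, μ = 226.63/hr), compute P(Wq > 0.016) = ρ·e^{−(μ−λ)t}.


ρ = 58.4/226.63 = 0.2577
P(Wq > t) = ρ·e^{−(μ−λ)t} = 0.2577·e^{−2.6917}
= 0.2577·0.067767 = 0.017463

Final: 0.017463


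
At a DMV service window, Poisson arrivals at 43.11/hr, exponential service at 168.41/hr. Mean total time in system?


W = 1/(μ−λ) = 1/(168.41 − 43.11) = 1/125.30 = 0.007981 hr

Final: 0.007981 hr


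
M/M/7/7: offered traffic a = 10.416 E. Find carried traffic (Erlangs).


B(7,10.416) = 0.427125 (Erlang-B)
Carried load = a(1 − B) = 10.416·(1 − 0.427125) = 10.416·0.572875 = 5.9671 E

Final: 5.9671 Erlangs


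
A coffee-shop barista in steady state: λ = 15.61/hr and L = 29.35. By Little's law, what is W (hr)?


W = L/λ = 29.35/15.61 = 1.8802 hr

Final: 1.8802 hr


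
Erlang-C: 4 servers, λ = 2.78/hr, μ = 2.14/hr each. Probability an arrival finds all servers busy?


a = λ/μ = 1.2991; ρ = a/4 = 0.3248
P₀ = 0.271447 (from M/M/c formula)
C(c,a) = [a^c/(c!(1−ρ))]·P₀ = [2.84790/(24·0.6752)]·0.271447
= 0.17574·0.271447 = 0.047703

Final: 0.047703


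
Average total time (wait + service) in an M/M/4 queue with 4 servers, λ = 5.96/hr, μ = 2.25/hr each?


a = 2.6489; ρ = 0.6622; P₀ = 0.061244
Lq = P₀·a^c·ρ/(c!(1−ρ)²) = 0.72921
Wq = Lq/λ = 0.72921/5.96 = 0.12235 hr
W = Wq + 1/μ = 0.12235 + 0.44444 = 0.56679 hr

Final: 0.56679 hr


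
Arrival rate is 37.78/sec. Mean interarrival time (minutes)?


Mean interarrival time = 1/λ = 1/37.78 second = 0.02647 second
In minutes: 0.02647 × 0.0166667 = 0.0004412 min

Final: 0.0004412 min


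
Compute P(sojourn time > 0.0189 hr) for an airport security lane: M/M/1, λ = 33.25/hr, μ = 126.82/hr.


W ~ Exponential(μ−λ) for M/M/1.
μ − λ = 126.82 − 33.25 = 93.5700
P(W > t) = e^{−(μ−λ)t} = e^{−1.7685} = 0.170593

Final: 0.170593


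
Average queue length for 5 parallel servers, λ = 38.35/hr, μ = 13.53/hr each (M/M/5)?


a = λ/μ = 2.8344; ρ = a/5 = 0.5669
P₀ = 0.056002
Lq = P₀·a^c·ρ / (c!·(1−ρ)²) = 0.056002·182.95229·0.5669/(120·0.18759)
= 0.25802

Final: 0.25802


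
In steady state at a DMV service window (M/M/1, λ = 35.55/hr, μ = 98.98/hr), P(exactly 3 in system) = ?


ρ = 35.55/98.98 = 0.3592
P_n = (1−ρ)·ρ^n = (1 − 0.3592)·0.3592^3 = 0.6408·0.046332 = 0.029691

Final: 0.029691


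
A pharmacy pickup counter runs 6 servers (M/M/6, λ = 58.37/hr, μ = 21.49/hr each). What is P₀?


a = λ/μ = 58.37/21.49 = 2.7161; ρ = a/c = 0.4527
Σ_{k=0}^{5} a^k/k! (terms k=0..5) = 1.00000 + 2.71615 + 3.68873 + 3.33971 + 2.26778 + 1.23193 = 14.24430
Tail: a^6/(6!(1−ρ)) = 401.53154/(720·0.5473) = 1.01895
P₀ = 1/(14.24430 + 1.01895) = 1/15.26325 = 0.065517

Final: 0.065517


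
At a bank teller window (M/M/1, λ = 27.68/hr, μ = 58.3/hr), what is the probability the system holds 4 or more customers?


ρ = 27.68/58.3 = 0.4748
P(N ≥ n) = ρ^n = 0.4748^4 = 0.050815

Final: 0.050815


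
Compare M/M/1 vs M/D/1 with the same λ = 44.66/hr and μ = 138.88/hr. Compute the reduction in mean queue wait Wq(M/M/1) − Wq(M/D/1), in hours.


ρ = 44.66/138.88 = 0.3216
Wq(M/M/1) = ρ/(μ−λ) = 0.3216/94.22 = 0.003413 hr
Wq(M/D/1) = ρ/(2(μ−λ)) = 0.001706 hr
Savings = 0.003413 − 0.001706 = 0.001706 hr

Final: 0.001706 hr


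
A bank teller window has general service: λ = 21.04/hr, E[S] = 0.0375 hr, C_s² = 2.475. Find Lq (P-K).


ρ = λ·E[S] = 21.04·0.0375 = 0.7890
Lq = ρ²(1+C_s²)/(2(1−ρ)) = 0.6225·(1+2.475)/(2·0.2110)
= 0.6225·3.4750/0.4220 = 5.12621

Final: 5.12621


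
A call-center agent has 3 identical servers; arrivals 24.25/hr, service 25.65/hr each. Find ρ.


ρ = λ/(cμ) = 24.25/(3·25.65) = 24.25/76.95 = 0.3151

Final: 0.3151


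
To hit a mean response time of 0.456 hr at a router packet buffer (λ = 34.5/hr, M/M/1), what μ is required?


W = 1/(μ−λ) ⇒ μ − λ = 1/W = 1/0.456 = 2.1930
μ = λ + 1/W = 34.5 + 2.1930 = 36.6930 per hr

Final: 36.6930 /hr


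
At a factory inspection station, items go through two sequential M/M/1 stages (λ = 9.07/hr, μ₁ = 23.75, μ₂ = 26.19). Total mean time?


Each node sees arrival rate λ = 9.07/hr (tandem ⇒ throughput preserved).
W₁ = 1/(μ₁−λ) = 1/(23.75−9.07) = 0.06812 hr
W₂ = 1/(μ₂−λ) = 1/(26.19−9.07) = 0.05841 hr
W_total = W₁ + W₂ = 0.06812 + 0.05841 = 0.12653 hr

Final: 0.12653 hr


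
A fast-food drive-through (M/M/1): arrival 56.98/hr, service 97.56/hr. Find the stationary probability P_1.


ρ = 56.98/97.56 = 0.5841
P_n = (1−ρ)·ρ^n = (1 − 0.5841)·0.5841^1 = 0.4159·0.584051 = 0.242935

Final: 0.242935


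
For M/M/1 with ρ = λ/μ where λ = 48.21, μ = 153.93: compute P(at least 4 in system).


ρ = 48.21/153.93 = 0.3132
P(N ≥ n) = ρ^n = 0.3132^4 = 0.009622

Final: 0.009622


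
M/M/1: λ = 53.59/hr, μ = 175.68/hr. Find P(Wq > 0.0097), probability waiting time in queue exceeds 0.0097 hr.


ρ = 53.59/175.68 = 0.3050
P(Wq > t) = ρ·e^{−(μ−λ)t} = 0.3050·e^{−1.1843}
= 0.3050·0.305969 = 0.093334

Final: 0.093334


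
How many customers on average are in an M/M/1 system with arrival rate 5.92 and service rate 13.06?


ρ = λ/μ = 5.92/13.06 = 0.4533
L = ρ/(1−ρ) = 0.4533/(1 − 0.4533) = 0.4533/0.5467 = 0.8291

Final: 0.8291


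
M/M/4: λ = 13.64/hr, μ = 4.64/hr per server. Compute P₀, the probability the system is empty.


a = λ/μ = 13.64/4.64 = 2.9397; ρ = a/c = 0.7349
Σ_{k=0}^{3} a^k/k! (terms k=0..3) = 1.00000 + 2.93966 + 4.32079 + 4.23387 = 12.49432
Tail: a^4/(4!(1−ρ)) = 74.67678/(24·0.2651) = 11.73781
P₀ = 1/(12.49432 + 11.73781) = 1/24.23213 = 0.041268

Final: 0.041268


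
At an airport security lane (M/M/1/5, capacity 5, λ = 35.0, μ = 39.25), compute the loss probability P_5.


ρ = λ/μ = 35.0/39.25 = 0.8917
P_K = (1−ρ)ρ^K/(1−ρ^(K+1)) = (0.1083·0.563822)/(1 − 0.502771)
= 0.061051/0.497229 = 0.122782

Final: 0.122782


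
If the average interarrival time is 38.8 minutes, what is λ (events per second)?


λ = 1/(interarrival time) in consistent units.
1 second = 0.0166667 min, so λ = 0.0166667/38.8 = 0.0004296 per second

Final: 0.0004296 /sec


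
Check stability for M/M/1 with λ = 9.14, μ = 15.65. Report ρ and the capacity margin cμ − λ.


Total capacity cμ = 1·15.65 = 15.65/hr
ρ = λ/(cμ) = 9.14/15.65 = 0.5840
Stable ⇔ ρ < 1: YES
Spare capacity = cμ − λ = 15.65 − 9.14 = 6.51/hr

Final: ρ = 0.5840; stable; margin = 6.51/hr


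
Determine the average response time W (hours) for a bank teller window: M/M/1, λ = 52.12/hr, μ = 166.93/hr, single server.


W = 1/(μ−λ) = 1/(166.93 − 52.12) = 1/114.81 = 0.008710 hr

Final: 0.008710 hr


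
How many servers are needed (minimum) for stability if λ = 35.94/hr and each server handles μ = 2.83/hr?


Stability requires cμ > λ ⇔ c > λ/μ.
λ/μ = 35.94/2.83 = 12.6996
Minimum integer c = ⌊12.6996⌋ + 1 = 13
Check: 13·2.83 = 36.79 > 35.94, while 12·2.83 = 33.96 ≤ 35.94

Final: 13 servers


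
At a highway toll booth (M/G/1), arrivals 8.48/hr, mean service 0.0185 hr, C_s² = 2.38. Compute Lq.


ρ = λ·E[S] = 8.48·0.0185 = 0.1569
Lq = ρ²(1+C_s²)/(2(1−ρ)) = 0.02461·(1+2.38)/(2·0.8431)
= 0.02461·3.3800/1.6862 = 0.04933

Final: 0.04933


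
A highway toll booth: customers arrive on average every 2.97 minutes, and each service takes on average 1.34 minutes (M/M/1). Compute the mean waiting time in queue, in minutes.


λ = 60/2.97 = 20.2020 /hr
μ = 60/1.34 = 44.7761 /hr
ρ = λ/μ = 20.2020/44.7761 = 0.4512
Wq = ρ/(μ−λ) = 0.4512/(44.7761−20.2020) = 0.01836 hr
In minutes: 0.01836·60 = 1.102 min

Final: 1.102 min


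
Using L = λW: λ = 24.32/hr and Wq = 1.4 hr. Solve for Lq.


Lq = λWq = 24.32·1.4 = 34.0480

Final: 34.0480


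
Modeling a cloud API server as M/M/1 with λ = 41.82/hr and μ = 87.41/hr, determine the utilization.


ρ = λ/μ = 41.82/87.41 = 0.4784

Final: 0.4784


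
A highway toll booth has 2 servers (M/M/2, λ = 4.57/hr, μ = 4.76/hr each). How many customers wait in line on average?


a = λ/μ = 0.9601; ρ = a/2 = 0.4800
P₀ = 0.351313
Lq = P₀·a^c·ρ / (c!·(1−ρ)²) = 0.351313·0.92176·0.4800/(2·0.27036)
= 0.28749

Final: 0.28749


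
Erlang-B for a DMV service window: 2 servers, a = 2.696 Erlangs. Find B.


B(c,a) = (a^c/c!) / Σ_{k=0}^{c} a^k/k!
a^2/2! = 3.634208
Σ terms (k=0..2): 1.00000 + 2.69600 + 3.63421 = 7.330208
B = 3.634208/7.330208 = 0.495785

Final: 0.495785


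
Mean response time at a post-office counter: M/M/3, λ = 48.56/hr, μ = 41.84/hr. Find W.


a = 1.1606; ρ = 0.3869; P₀ = 0.306834
Lq = P₀·a^c·ρ/(c!(1−ρ)²) = 0.08228
Wq = Lq/λ = 0.08228/48.56 = 0.001694 hr
W = Wq + 1/μ = 0.001694 + 0.02390 = 0.02559 hr

Final: 0.02559 hr


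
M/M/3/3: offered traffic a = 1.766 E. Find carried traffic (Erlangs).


B(3,1.766) = 0.175071 (Erlang-B)
Carried load = a(1 − B) = 1.766·(1 − 0.175071) = 1.766·0.824929 = 1.4568 E

Final: 1.4568 Erlangs


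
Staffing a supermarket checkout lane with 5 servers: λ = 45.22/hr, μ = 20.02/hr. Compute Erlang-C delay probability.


a = λ/μ = 2.2587; ρ = a/5 = 0.4517
P₀ = 0.103002 (from M/M/c formula)
C(c,a) = [a^c/(c!(1−ρ))]·P₀ = [58.79392/(120·0.5483)]·0.103002
= 0.89366·0.103002 = 0.092048

Final: 0.092048


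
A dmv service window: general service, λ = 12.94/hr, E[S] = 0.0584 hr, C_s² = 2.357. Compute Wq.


ρ = λ·E[S] = 12.94·0.0584 = 0.7557
E[S²] = E[S]²(1+C_s²) = 0.0584²·(1+2.357) = 0.011449
Wq = λ·E[S²]/(2(1−ρ)) = 12.94·0.011449/(2·0.2443) = 0.30322 hr

Final: 0.30322 hr


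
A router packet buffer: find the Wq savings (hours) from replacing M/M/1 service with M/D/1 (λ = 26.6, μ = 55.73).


ρ = 26.6/55.73 = 0.4773
Wq(M/M/1) = ρ/(μ−λ) = 0.4773/29.13 = 0.01639 hr
Wq(M/D/1) = ρ/(2(μ−λ)) = 0.008193 hr
Savings = 0.01639 − 0.008193 = 0.008193 hr

Final: 0.008193 hr


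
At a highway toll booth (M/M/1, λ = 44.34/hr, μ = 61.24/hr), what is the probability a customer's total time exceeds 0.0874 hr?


W ~ Exponential(μ−λ) for M/M/1.
μ − λ = 61.24 − 44.34 = 16.9000
P(W > t) = e^{−(μ−λ)t} = e^{−1.4771} = 0.228308

Final: 0.228308


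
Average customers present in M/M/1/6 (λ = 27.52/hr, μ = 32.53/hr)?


ρ = 27.52/32.53 = 0.8460
L = ρ[1 − (K+1)ρ^K + Kρ^(K+1)] / [(1−ρ)(1−ρ^(K+1))]
Numerator: 0.8460·(1 − 7·0.366595 + 6·0.310135) = 0.249267
Denominator: (0.1540)·(0.689865) = 0.106247
L = 0.249267/0.106247 = 2.3461

Final: 2.3461


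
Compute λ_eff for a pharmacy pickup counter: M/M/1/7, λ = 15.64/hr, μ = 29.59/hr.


ρ = 0.5286; P_K = (1−ρ)ρ^7/(1−ρ^8) = 0.005467
λ_eff = λ(1 − P_K) = 15.64·(1 − 0.005467) = 15.64·0.994533 = 15.5545 /hr

Final: 15.5545 /hr


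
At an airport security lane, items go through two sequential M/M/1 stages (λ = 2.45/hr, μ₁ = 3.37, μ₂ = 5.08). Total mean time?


Each node sees arrival rate λ = 2.45/hr (tandem ⇒ throughput preserved).
W₁ = 1/(μ₁−λ) = 1/(3.37−2.45) = 1.08696 hr
W₂ = 1/(μ₂−λ) = 1/(5.08−2.45) = 0.38023 hr
W_total = W₁ + W₂ = 1.08696 + 0.38023 = 1.46718 hr

Final: 1.46718 hr


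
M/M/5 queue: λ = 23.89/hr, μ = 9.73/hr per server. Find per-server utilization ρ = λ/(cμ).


ρ = λ/(cμ) = 23.89/(5·9.73) = 23.89/48.65 = 0.4911

Final: 0.4911


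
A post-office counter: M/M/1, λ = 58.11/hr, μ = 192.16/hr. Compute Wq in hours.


ρ = 58.11/192.16 = 0.3024
Wq = ρ/(μ−λ) = 0.3024/(192.16 − 58.11) = 0.3024/134.05 = 0.002256 hr

Final: 0.002256 hr


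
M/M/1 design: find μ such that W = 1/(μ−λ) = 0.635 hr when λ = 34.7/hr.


W = 1/(μ−λ) ⇒ μ − λ = 1/W = 1/0.635 = 1.5748
μ = λ + 1/W = 34.7 + 1.5748 = 36.2748 per hr

Final: 36.2748 /hr


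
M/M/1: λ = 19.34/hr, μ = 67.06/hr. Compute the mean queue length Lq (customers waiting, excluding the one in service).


ρ = 19.34/67.06 = 0.2884
Lq = ρ²/(1−ρ) = 0.08317/0.7116 = 0.1169

Final: 0.1169


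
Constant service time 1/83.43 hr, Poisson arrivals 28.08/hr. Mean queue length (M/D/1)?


ρ = 28.08/83.43 = 0.3366
M/D/1: Lq = ρ²/(2(1−ρ)) = 0.1133/(2·0.6634) = 0.08537

Final: 0.08537


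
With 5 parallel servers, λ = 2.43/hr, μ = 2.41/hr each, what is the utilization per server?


ρ = λ/(cμ) = 2.43/(5·2.41) = 2.43/12.05 = 0.2017

Final: 0.2017


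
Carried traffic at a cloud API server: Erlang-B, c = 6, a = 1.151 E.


B(6,1.151) = 0.001022 (Erlang-B)
Carried load = a(1 − B) = 1.151·(1 − 0.001022) = 1.151·0.998978 = 1.1498 E

Final: 1.1498 Erlangs


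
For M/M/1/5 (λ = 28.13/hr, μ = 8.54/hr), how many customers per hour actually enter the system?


ρ = 3.2939; P_K = (1−ρ)ρ^5/(1−ρ^6) = 0.696955
λ_eff = λ(1 − P_K) = 28.13·(1 − 0.696955) = 28.13·0.303045 = 8.5247 /hr

Final: 8.5247 /hr


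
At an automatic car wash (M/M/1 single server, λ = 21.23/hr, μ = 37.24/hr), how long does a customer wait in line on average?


ρ = 21.23/37.24 = 0.5701
Wq = ρ/(μ−λ) = 0.5701/(37.24 − 21.23) = 0.5701/16.01 = 0.03561 hr

Final: 0.03561 hr


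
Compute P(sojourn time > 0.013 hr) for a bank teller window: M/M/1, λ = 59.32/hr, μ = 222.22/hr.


W ~ Exponential(μ−λ) for M/M/1.
μ − λ = 222.22 − 59.32 = 162.9000
P(W > t) = e^{−(μ−λ)t} = e^{−2.1177} = 0.120308

Final: 0.120308


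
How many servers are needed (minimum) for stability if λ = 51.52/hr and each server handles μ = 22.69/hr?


Stability requires cμ > λ ⇔ c > λ/μ.
λ/μ = 51.52/22.69 = 2.2706
Minimum integer c = ⌊2.2706⌋ + 1 = 3
Check: 3·22.69 = 68.07 > 51.52, while 2·22.69 = 45.38 ≤ 51.52

Final: 3 servers


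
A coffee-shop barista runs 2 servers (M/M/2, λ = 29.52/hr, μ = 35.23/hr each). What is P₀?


a = λ/μ = 29.52/35.23 = 0.8379; ρ = a/c = 0.4190
Σ_{k=0}^{1} a^k/k! (terms k=0..1) = 1.00000 + 0.83792 = 1.83792
Tail: a^2/(2!(1−ρ)) = 0.70211/(2·0.5810) = 0.60419
P₀ = 1/(1.83792 + 0.60419) = 1/2.44211 = 0.409482

Final: 0.409482


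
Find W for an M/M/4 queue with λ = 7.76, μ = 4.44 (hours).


a = 1.7477; ρ = 0.4369; P₀ = 0.170785
Lq = P₀·a^c·ρ/(c!(1−ρ)²) = 0.09151
Wq = Lq/λ = 0.09151/7.76 = 0.01179 hr
W = Wq + 1/μ = 0.01179 + 0.22523 = 0.23702 hr

Final: 0.23702 hr


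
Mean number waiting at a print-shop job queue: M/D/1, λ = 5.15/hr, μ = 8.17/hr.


ρ = 5.15/8.17 = 0.6304
M/D/1: Lq = ρ²/(2(1−ρ)) = 0.3973/(2·0.3696) = 0.53747

Final: 0.53747


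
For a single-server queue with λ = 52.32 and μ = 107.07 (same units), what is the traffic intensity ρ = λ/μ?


ρ = λ/μ = 52.32/107.07 = 0.4887

Final: 0.4887


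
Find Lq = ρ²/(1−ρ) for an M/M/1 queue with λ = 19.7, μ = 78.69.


ρ = 19.7/78.69 = 0.2503
Lq = ρ²/(1−ρ) = 0.06267/0.7497 = 0.08361

Final: 0.08361


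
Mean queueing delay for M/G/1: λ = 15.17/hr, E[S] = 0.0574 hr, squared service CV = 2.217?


ρ = λ·E[S] = 15.17·0.0574 = 0.8708
E[S²] = E[S]²(1+C_s²) = 0.0574²·(1+2.217) = 0.010599
Wq = λ·E[S²]/(2(1−ρ)) = 15.17·0.010599/(2·0.1292) = 0.62205 hr

Final: 0.62205 hr


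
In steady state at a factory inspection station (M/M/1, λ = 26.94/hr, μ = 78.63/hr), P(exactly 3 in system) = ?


ρ = 26.94/78.63 = 0.3426
P_n = (1−ρ)·ρ^n = (1 − 0.3426)·0.3426^3 = 0.6574·0.040219 = 0.026439

Final: 0.026439


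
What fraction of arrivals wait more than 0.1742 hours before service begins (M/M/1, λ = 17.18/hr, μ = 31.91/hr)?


ρ = 17.18/31.91 = 0.5384
P(Wq > t) = ρ·e^{−(μ−λ)t} = 0.5384·e^{−2.5660}
= 0.5384·0.076845 = 0.041372

Final: 0.041372


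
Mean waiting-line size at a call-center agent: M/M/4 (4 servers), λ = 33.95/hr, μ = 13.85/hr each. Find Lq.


a = λ/μ = 2.4513; ρ = a/4 = 0.6128
P₀ = 0.078151
Lq = P₀·a^c·ρ / (c!·(1−ρ)²) = 0.078151·36.10439·0.6128/(24·0.14991)
= 0.48059

Final: 0.48059


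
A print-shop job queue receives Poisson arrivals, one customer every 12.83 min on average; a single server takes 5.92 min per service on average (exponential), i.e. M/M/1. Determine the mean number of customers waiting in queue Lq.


λ = 60/12.83 = 4.6765 /hr
μ = 60/5.92 = 10.1351 /hr
ρ = λ/μ = 4.6765/10.1351 = 0.4614
Lq = ρ²/(1−ρ) = 0.2129/0.5386 = 0.3953

Final: 0.3953


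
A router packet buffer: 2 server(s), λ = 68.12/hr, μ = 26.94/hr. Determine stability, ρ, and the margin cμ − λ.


Total capacity cμ = 2·26.94 = 53.88/hr
ρ = λ/(cμ) = 68.12/53.88 = 1.2643
Stable ⇔ ρ < 1: NO
Spare capacity = cμ − λ = 53.88 − 68.12 = -14.24/hr

Final: ρ = 1.2643; unstable; margin = -14.24/hr


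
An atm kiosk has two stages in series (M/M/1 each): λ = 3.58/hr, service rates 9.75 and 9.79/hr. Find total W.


Each node sees arrival rate λ = 3.58/hr (tandem ⇒ throughput preserved).
W₁ = 1/(μ₁−λ) = 1/(9.75−3.58) = 0.16207 hr
W₂ = 1/(μ₂−λ) = 1/(9.79−3.58) = 0.16103 hr
W_total = W₁ + W₂ = 0.16207 + 0.16103 = 0.32311 hr

Final: 0.32311 hr


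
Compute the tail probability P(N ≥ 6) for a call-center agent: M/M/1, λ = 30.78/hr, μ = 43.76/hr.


ρ = 30.78/43.76 = 0.7034
P(N ≥ n) = ρ^n = 0.7034^6 = 0.121101

Final: 0.121101


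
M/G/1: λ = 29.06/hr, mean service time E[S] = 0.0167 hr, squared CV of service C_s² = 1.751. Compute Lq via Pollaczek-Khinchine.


ρ = λ·E[S] = 29.06·0.0167 = 0.4853
Lq = ρ²(1+C_s²)/(2(1−ρ)) = 0.2355·(1+1.751)/(2·0.5147)
= 0.2355·2.7510/1.0294 = 0.62941

Final: 0.62941


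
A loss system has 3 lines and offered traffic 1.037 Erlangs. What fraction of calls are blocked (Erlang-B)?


B(c,a) = (a^c/c!) / Σ_{k=0}^{c} a^k/k!
a^3/3! = 0.185860
Σ terms (k=0..3): 1.00000 + 1.03700 + 0.53768 + 0.18586 = 2.760544
B = 0.185860/2.760544 = 0.067327

Final: 0.067327


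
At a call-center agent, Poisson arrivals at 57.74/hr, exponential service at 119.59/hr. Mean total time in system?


W = 1/(μ−λ) = 1/(119.59 − 57.74) = 1/61.85 = 0.01617 hr

Final: 0.01617 hr


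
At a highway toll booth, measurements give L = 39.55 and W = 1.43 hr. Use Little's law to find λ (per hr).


λ = L/W = 39.55/1.43 = 27.6573 /hr

Final: 27.6573 /hr


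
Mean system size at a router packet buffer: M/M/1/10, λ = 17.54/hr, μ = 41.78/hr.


ρ = 17.54/41.78 = 0.4198
L = ρ[1 − (K+1)ρ^K + Kρ^(K+1)] / [(1−ρ)(1−ρ^(K+1))]
Numerator: 0.4198·(1 − 11·0.0001701 + 10·0.00007140) = 0.419332
Denominator: (0.5802)·(0.999929) = 0.580140
L = 0.419332/0.580140 = 0.7228

Final: 0.7228
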